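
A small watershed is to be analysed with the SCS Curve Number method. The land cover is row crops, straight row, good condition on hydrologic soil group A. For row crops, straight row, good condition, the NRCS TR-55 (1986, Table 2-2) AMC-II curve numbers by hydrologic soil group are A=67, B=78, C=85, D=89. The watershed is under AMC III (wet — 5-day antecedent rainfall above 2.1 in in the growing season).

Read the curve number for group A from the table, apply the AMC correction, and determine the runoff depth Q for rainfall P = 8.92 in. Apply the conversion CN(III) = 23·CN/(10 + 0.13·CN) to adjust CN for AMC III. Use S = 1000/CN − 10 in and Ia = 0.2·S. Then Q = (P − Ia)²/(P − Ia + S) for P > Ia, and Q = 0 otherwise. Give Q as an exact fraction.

Q = 107022542449/15781496575 in ≈ 6.782 in

NRCS table: row crops, straight row, good condition, soil group A → CN(II) = 67
Wet (AMC III): CN(III) = 23·67/(10 + 0.13·67) = 1541/(1871/100) = 154100/1871 ≈ 82.362
S = 1000/(154100/1871) − 10 = 3300/1541 in ≈ 2.141 in
Ia = 0.2S: 0.2·2.141 = 0.428 in (exactly 660/1541)
P − Ia = 8.920 − 0.428 = 327143/38525 ≈ 8.492 in (> 0, runoff occurs)
Runoff Q = (P−Ia)²/(P−Ia+S) = (8.492)²/(8.492+2.141) = 107022542449/15781496575 ≈ 6.782 in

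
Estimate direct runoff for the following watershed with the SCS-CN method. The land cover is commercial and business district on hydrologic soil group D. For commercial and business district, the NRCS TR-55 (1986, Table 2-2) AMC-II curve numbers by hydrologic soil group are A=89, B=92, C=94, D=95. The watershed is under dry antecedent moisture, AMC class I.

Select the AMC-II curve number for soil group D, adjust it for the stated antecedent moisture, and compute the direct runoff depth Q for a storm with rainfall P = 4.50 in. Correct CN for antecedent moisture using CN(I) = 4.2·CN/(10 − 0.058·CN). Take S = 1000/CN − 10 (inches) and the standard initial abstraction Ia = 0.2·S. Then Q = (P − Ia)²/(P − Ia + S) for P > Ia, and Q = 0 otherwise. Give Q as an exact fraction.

NRCS table: commercial and business district, soil group D → CN(II) = 95
CN(I) from CN(II)=95: (4.2·95)/(10 − 0.058·95) = 39900/449 ≈ 88.864
Max retention: S = 1000/(39900/449) − 10 = 500/399 in (≈ 1.253 in)
Ia = 0.2S: 0.2·1.253 = 0.251 in (exactly 100/399)
P − Ia = 4.500 − 0.251 = 3391/798 ≈ 4.249 in (> 0, runoff occurs)
Q = (3391/798)²/((3391/798) + 500/399) = (11498881/636804)/(4391/798) = 11498881/3504018 in ≈ 3.282 in

Q = 11498881/3504018 in ≈ 3.282 in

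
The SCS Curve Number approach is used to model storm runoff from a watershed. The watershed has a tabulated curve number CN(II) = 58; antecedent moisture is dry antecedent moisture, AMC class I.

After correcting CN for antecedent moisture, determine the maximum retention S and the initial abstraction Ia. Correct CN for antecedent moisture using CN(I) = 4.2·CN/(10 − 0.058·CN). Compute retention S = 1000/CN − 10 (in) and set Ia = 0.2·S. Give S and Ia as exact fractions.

S = 500/29 in ≈ 17.241 in; Ia = 100/29 in ≈ 3.448 in

Dry (AMC I): CN(I) = 4.2·58/(10 − 0.058·58) = (1218/5)/(1659/250) = 2900/79 ≈ 36.709
S = 1000/(2900/79) − 10 = 500/29 in ≈ 17.241 in
Ia = 0.2·(500/29) = 100/29 in ≈ 3.448 in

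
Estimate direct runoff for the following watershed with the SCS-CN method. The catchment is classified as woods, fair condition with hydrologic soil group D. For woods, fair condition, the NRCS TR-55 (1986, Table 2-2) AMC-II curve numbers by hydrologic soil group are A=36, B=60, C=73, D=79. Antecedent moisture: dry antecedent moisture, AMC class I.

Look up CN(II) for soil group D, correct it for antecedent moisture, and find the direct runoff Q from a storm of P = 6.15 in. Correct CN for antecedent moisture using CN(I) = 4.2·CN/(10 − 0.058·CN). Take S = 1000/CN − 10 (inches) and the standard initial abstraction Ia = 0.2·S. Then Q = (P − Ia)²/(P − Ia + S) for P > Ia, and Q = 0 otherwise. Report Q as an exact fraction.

Q = 59552089/27992860 in ≈ 2.127 in

NRCS table: woods, fair condition, soil group D → CN(II) = 79
Adjust CN=79 to AMC I: 4.2·79/(10 − 0.058·79) → (1659/5) ÷ (2709/500) = 7900/129 ≈ 61.240
Retention S: 1000/CN − 10 with CN=61.240 → S = 500/79 ≈ 6.329 in
Ia = 0.2S: 0.2·6.329 = 1.266 in (exactly 100/79)
Excess rainfall: 6.150 − 1.266 = 4.884 in; P > Ia so Q > 0
Q = (7717/1580)²/((7717/1580) + 500/79) = (59552089/2496400)/(17717/1580) = 59552089/27992860 in ≈ 2.127 in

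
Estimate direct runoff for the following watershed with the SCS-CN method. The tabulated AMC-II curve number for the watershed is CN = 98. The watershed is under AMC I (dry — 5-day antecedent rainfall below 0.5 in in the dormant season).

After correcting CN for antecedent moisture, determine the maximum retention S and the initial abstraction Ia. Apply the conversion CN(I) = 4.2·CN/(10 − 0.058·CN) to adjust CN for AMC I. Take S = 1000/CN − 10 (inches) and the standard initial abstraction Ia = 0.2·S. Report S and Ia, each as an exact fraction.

S = 500/1029 in ≈ 0.486 in; Ia = 100/1029 in ≈ 0.097 in

CN(I) from CN(II)=98: (4.2·98)/(10 − 0.058·98) = 102900/1079 ≈ 95.366
Max retention: S = 1000/(102900/1079) − 10 = 500/1029 in (≈ 0.486 in)
Ia = 0.2S: 0.2·0.486 = 0.097 in (exactly 100/1029)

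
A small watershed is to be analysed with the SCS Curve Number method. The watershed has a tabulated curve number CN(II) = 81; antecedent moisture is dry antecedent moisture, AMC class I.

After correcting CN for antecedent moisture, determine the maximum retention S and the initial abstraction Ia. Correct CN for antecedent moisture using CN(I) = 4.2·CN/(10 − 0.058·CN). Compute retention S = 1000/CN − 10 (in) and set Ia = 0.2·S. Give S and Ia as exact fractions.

Adjust CN=81 to AMC I: 4.2·81/(10 − 0.058·81) → (1701/5) ÷ (2651/500) = 170100/2651 ≈ 64.164
Retention S: 1000/CN − 10 with CN=64.164 → S = 9500/1701 ≈ 5.585 in
Initial abstraction Ia = S/5 = (9500/1701)/5 = 1900/1701 ≈ 1.117 in

S = 9500/1701 in ≈ 5.585 in; Ia = 1900/1701 in ≈ 1.117 in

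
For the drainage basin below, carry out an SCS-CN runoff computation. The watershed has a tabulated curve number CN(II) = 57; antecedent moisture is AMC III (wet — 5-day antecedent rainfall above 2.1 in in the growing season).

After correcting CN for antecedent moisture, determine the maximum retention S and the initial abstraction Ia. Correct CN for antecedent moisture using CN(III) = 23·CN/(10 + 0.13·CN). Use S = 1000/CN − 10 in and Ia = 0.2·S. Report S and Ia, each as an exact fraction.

S = 4300/1311 in ≈ 3.280 in; Ia = 860/1311 in ≈ 0.656 in

Adjust CN=57 to AMC III: 23·57/(10 + 0.13·57) → 1311 ÷ (1741/100) = 131100/1741 ≈ 75.302
S = 1000/(131100/1741) − 10 = 4300/1311 in ≈ 3.280 in
Ia = 0.2·(4300/1311) = 860/1311 in ≈ 0.656 in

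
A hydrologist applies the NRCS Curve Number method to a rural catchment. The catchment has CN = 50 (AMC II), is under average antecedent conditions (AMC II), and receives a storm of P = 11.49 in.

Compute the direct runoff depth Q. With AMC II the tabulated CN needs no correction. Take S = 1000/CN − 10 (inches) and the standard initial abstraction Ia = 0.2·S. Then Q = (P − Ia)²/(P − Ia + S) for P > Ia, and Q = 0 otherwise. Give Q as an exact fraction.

AMC II — tabulated CN = 50 applies directly.
Max retention: S = 1000/50 − 10 = 10 in (≈ 10.000 in)
Initial abstraction Ia = S/5 = 10/5 = 2 ≈ 2.000 in
Excess rainfall: 11.490 − 2.000 = 9.490 in; P > Ia so Q > 0
Runoff Q = (P−Ia)²/(P−Ia+S) = (9.490)²/(9.490+10.000) = 900601/194900 ≈ 4.621 in

Q = 900601/194900 in ≈ 4.621 in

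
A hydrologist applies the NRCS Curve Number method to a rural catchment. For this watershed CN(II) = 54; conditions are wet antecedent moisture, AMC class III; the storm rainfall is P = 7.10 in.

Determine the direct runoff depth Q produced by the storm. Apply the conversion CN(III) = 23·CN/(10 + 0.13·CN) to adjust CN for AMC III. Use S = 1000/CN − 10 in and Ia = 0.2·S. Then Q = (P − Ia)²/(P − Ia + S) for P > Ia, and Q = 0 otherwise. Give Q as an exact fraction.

Q = 2948089/733590 in ≈ 4.019 in

CN(III) from CN(II)=54: (23·54)/(10 + 0.13·54) = 2700/37 ≈ 72.973
Max retention: S = 1000/(2700/37) − 10 = 100/27 in (≈ 3.704 in)
Ia = 0.2S: 0.2·3.704 = 0.741 in (exactly 20/27)
P − Ia = 7.100 − 0.741 = 1717/270 ≈ 6.359 in (> 0, runoff occurs)
Q = (1717/270)²/((1717/270) + 100/27) = (2948089/72900)/(2717/270) = 2948089/733590 in ≈ 4.019 in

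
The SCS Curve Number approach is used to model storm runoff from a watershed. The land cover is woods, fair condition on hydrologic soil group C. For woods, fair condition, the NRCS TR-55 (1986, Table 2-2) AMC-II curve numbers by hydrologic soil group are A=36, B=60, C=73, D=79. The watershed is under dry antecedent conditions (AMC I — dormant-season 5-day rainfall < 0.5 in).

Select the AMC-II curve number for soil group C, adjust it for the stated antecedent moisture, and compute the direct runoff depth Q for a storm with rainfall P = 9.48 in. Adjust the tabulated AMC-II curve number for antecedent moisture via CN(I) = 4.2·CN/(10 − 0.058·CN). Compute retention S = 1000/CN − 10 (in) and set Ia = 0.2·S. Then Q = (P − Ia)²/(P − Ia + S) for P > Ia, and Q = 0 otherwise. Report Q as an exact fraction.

Q = 3241113483/898963975 in ≈ 3.605 in

NRCS table: woods, fair condition, soil group C → CN(II) = 73
CN(I) from CN(II)=73: (4.2·73)/(10 − 0.058·73) = 51100/961 ≈ 53.174
Retention S: 1000/CN − 10 with CN=53.174 → S = 4500/511 ≈ 8.806 in
Ia = 0.2S: 0.2·8.806 = 1.761 in (exactly 900/511)
Excess rainfall: 9.480 − 1.761 = 7.719 in; P > Ia so Q > 0
Q = (98607/12775)²/((98607/12775) + 4500/511) = (9723340449/163200625)/(211107/12775) = 3241113483/898963975 in ≈ 3.605 in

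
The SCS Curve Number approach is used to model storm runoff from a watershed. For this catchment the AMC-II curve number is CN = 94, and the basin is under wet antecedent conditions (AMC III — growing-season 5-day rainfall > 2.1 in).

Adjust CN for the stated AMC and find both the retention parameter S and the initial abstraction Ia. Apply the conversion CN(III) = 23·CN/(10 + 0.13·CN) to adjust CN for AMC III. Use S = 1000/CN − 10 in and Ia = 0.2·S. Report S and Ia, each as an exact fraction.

S = 300/1081 in ≈ 0.278 in; Ia = 60/1081 in ≈ 0.056 in

Adjust CN=94 to AMC III: 23·94/(10 + 0.13·94) → 2162 ÷ (1111/50) = 108100/1111 ≈ 97.300
Retention S: 1000/CN − 10 with CN=97.300 → S = 300/1081 ≈ 0.278 in
Ia = 0.2S: 0.2·0.278 = 0.056 in (exactly 60/1081)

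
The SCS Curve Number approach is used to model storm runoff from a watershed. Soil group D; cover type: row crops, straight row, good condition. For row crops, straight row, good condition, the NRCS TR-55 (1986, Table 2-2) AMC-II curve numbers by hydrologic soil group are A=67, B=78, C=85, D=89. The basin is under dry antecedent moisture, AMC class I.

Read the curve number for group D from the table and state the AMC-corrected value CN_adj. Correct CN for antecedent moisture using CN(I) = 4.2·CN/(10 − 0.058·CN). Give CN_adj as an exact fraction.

CN_adj = 186900/2419 ≈ 77.263

NRCS table: row crops, straight row, good condition, soil group D → CN(II) = 89
Adjust CN=89 to AMC I: 4.2·89/(10 − 0.058·89) → (1869/5) ÷ (2419/500) = 186900/2419 ≈ 77.263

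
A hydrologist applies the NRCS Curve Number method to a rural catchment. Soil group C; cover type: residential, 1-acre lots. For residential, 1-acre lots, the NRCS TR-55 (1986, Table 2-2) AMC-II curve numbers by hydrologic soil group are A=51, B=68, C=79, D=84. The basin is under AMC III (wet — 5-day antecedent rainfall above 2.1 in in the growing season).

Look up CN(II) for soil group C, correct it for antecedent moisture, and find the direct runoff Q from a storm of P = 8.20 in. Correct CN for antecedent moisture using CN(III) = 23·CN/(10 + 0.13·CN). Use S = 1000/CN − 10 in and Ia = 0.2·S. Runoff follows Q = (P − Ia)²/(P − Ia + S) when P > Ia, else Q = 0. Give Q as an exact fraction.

NRCS table: residential, 1-acre lots, soil group C → CN(II) = 79
CN(III) from CN(II)=79: (23·79)/(10 + 0.13·79) = 181700/2027 ≈ 89.640
Max retention: S = 1000/(181700/2027) − 10 = 2100/1817 in (≈ 1.156 in)
Ia = 0.2S: 0.2·1.156 = 0.231 in (exactly 420/1817)
P − Ia = 8.200 − 0.231 = 72397/9085 ≈ 7.969 in (> 0, runoff occurs)
Q: (72397/9085)² ÷ (82897/9085) = 5241325609/753119245 in (≈ 6.959 in)

Q = 5241325609/753119245 in ≈ 6.959 in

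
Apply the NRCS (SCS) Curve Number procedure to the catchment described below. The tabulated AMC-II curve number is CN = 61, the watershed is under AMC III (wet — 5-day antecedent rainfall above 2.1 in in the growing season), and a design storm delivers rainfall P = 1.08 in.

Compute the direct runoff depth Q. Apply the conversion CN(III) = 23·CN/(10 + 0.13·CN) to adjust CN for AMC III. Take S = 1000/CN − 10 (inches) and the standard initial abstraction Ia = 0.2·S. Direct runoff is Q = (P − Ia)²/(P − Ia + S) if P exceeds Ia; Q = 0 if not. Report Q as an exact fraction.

CN(III) from CN(II)=61: (23·61)/(10 + 0.13·61) = 140300/1793 ≈ 78.249
Max retention: S = 1000/(140300/1793) − 10 = 3900/1403 in (≈ 2.780 in)
Ia = 0.2·(3900/1403) = 780/1403 in ≈ 0.556 in
Excess rainfall: 1.080 − 0.556 = 0.524 in; P > Ia so Q > 0
Q = (18381/35075)²/((18381/35075) + 3900/1403) = (337861161/1230255625)/(115881/35075) = 112620387/1354842025 in ≈ 0.083 in

Q = 112620387/1354842025 in ≈ 0.083 in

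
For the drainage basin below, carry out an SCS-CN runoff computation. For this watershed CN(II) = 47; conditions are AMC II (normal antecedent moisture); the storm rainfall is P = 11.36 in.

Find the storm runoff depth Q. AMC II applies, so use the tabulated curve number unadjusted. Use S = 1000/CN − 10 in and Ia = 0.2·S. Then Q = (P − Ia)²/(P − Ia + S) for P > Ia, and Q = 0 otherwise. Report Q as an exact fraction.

Q = 28611801/7034725 in ≈ 4.067 in

Average conditions: CN = 47 (no AMC adjustment).
S = 1000/47 − 10 = 530/47 in ≈ 11.277 in
Initial abstraction Ia = S/5 = (530/47)/5 = 106/47 ≈ 2.255 in
Since P=11.360 > Ia=2.255: effective rainfall P−Ia = 10698/1175 in
Q: (10698/1175)² ÷ (23948/1175) = 28611801/7034725 in (≈ 4.067 in)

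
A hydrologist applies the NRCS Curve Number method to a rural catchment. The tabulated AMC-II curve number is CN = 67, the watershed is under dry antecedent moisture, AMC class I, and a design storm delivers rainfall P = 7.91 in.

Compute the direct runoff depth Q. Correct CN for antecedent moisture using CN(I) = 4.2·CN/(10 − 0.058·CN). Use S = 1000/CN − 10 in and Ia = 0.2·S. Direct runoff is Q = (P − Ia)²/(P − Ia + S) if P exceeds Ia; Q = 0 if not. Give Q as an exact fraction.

Q = 68110038441/38034915100 in ≈ 1.791 in

Dry (AMC I): CN(I) = 4.2·67/(10 − 0.058·67) = (1407/5)/(3057/500) = 46900/1019 ≈ 46.026
Retention S: 1000/CN − 10 with CN=46.026 → S = 5500/469 ≈ 11.727 in
Ia = 0.2S: 0.2·11.727 = 2.345 in (exactly 1100/469)
Excess rainfall: 7.910 − 2.345 = 5.565 in; P > Ia so Q > 0
Q: (260979/46900)² ÷ (810979/46900) = 68110038441/38034915100 in (≈ 1.791 in)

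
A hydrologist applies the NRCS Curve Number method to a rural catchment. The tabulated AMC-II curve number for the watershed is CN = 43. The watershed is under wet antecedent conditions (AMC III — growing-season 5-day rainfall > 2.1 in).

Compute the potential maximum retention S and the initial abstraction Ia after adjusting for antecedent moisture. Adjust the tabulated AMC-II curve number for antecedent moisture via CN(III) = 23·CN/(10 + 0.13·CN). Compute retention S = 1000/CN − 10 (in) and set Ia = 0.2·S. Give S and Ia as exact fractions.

CN(III) from CN(II)=43: (23·43)/(10 + 0.13·43) = 98900/1559 ≈ 63.438
Max retention: S = 1000/(98900/1559) − 10 = 5700/989 in (≈ 5.763 in)
Initial abstraction Ia = S/5 = (5700/989)/5 = 1140/989 ≈ 1.153 in

S = 5700/989 in ≈ 5.763 in; Ia = 1140/989 in ≈ 1.153 in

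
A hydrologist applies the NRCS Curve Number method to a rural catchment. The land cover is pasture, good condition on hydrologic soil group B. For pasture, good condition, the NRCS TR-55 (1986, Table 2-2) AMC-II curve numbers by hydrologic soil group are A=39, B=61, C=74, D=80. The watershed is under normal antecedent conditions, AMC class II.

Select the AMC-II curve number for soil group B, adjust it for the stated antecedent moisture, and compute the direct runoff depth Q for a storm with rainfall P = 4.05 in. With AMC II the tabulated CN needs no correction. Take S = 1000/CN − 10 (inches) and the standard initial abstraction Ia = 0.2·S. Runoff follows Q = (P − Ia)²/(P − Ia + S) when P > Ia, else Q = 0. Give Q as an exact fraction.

Q = 3810387/4546940 in ≈ 0.838 in

NRCS table: pasture, good condition, soil group B → CN(II) = 61
CN(II) = 61; AMC II needs no correction.
Max retention: S = 1000/61 − 10 = 390/61 in (≈ 6.393 in)
Ia = 0.2S: 0.2·6.393 = 1.279 in (exactly 78/61)
Excess rainfall: 4.050 − 1.279 = 2.771 in; P > Ia so Q > 0
Q: (3381/1220)² ÷ (11181/1220) = 3810387/4546940 in (≈ 0.838 in)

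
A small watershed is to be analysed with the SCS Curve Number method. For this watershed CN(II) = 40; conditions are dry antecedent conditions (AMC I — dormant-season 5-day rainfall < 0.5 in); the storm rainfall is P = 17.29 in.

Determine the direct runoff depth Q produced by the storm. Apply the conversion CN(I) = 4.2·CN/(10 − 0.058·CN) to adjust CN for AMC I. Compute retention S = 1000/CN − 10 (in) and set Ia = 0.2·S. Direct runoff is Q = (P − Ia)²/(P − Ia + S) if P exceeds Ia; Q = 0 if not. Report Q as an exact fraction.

Adjust CN=40 to AMC I: 4.2·40/(10 − 0.058·40) → 168 ÷ (192/25) = 175/8 ≈ 21.875
Max retention: S = 1000/(175/8) − 10 = 250/7 in (≈ 35.714 in)
Ia = 0.2S: 0.2·35.714 = 7.143 in (exactly 50/7)
Excess rainfall: 17.290 − 7.143 = 10.147 in; P > Ia so Q > 0
Runoff Q = (P−Ia)²/(P−Ia+S) = (10.147)²/(10.147+35.714) = 50452609/22472100 ≈ 2.245 in

Q = 50452609/22472100 in ≈ 2.245 in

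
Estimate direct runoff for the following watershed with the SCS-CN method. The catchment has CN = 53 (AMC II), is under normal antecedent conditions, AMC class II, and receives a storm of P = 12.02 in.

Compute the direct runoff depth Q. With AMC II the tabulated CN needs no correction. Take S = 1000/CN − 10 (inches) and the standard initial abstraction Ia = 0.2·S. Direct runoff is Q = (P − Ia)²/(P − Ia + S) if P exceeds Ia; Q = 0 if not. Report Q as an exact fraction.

Q = 737285409/134230450 in ≈ 5.493 in

CN(II) = 53; AMC II needs no correction.
Max retention: S = 1000/53 − 10 = 470/53 in (≈ 8.868 in)
Initial abstraction Ia = S/5 = (470/53)/5 = 94/53 ≈ 1.774 in
P − Ia = 12.020 − 1.774 = 27153/2650 ≈ 10.246 in (> 0, runoff occurs)
Q = (27153/2650)²/((27153/2650) + 470/53) = (737285409/7022500)/(50653/2650) = 737285409/134230450 in ≈ 5.493 in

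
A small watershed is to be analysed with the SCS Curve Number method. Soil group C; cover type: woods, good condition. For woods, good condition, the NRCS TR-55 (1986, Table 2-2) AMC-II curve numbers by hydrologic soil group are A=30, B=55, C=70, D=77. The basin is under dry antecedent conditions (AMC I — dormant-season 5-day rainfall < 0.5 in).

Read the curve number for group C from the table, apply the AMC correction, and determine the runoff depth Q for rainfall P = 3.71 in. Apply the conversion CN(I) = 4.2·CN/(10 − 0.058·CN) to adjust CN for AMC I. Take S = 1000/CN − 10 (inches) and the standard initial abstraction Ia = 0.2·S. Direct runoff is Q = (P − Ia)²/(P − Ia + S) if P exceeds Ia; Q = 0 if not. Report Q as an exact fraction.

Q = 66896041/285077100 in ≈ 0.235 in

NRCS table: woods, good condition, soil group C → CN(II) = 70
Dry (AMC I): CN(I) = 4.2·70/(10 − 0.058·70) = 294/(297/50) = 4900/99 ≈ 49.495
Retention S: 1000/CN − 10 with CN=49.495 → S = 500/49 ≈ 10.204 in
Ia = 0.2·(500/49) = 100/49 in ≈ 2.041 in
Since P=3.710 > Ia=2.041: effective rainfall P−Ia = 8179/4900 in
Runoff Q = (P−Ia)²/(P−Ia+S) = (1.669)²/(1.669+10.204) = 66896041/285077100 ≈ 0.235 in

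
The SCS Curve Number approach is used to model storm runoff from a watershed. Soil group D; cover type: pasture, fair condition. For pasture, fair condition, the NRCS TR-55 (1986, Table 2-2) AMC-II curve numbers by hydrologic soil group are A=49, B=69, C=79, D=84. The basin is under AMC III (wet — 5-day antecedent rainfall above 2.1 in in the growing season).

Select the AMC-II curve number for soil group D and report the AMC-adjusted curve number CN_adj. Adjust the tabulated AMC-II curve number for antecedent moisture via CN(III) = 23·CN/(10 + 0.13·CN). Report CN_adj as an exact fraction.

CN_adj = 48300/523 ≈ 92.352

NRCS table: pasture, fair condition, soil group D → CN(II) = 84
CN(III) from CN(II)=84: (23·84)/(10 + 0.13·84) = 48300/523 ≈ 92.352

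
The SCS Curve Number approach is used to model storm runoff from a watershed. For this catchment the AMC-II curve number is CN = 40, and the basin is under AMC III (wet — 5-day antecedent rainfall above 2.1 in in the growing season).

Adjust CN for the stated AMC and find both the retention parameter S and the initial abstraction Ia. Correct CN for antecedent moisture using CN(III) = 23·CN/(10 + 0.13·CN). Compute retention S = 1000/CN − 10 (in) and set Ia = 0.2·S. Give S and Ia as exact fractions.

Adjust CN=40 to AMC III: 23·40/(10 + 0.13·40) → 920 ÷ (76/5) = 1150/19 ≈ 60.526
Max retention: S = 1000/(1150/19) − 10 = 150/23 in (≈ 6.522 in)
Ia = 0.2S: 0.2·6.522 = 1.304 in (exactly 30/23)

S = 150/23 in ≈ 6.522 in; Ia = 30/23 in ≈ 1.304 in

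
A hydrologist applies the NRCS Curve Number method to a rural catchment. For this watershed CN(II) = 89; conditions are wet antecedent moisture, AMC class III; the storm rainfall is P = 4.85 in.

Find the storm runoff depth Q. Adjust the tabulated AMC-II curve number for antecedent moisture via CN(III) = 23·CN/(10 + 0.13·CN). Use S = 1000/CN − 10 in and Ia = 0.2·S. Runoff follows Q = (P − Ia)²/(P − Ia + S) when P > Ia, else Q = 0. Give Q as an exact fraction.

CN(III) from CN(II)=89: (23·89)/(10 + 0.13·89) = 204700/2157 ≈ 94.900
S = 1000/(204700/2157) − 10 = 1100/2047 in ≈ 0.537 in
Ia = 0.2S: 0.2·0.537 = 0.107 in (exactly 220/2047)
Since P=4.850 > Ia=0.107: effective rainfall P−Ia = 194159/40940 in
Q = (194159/40940)²/((194159/40940) + 1100/2047) = (37697717281/1676083600)/(216159/40940) = 37697717281/8849549460 in ≈ 4.260 in

Q = 37697717281/8849549460 in ≈ 4.260 in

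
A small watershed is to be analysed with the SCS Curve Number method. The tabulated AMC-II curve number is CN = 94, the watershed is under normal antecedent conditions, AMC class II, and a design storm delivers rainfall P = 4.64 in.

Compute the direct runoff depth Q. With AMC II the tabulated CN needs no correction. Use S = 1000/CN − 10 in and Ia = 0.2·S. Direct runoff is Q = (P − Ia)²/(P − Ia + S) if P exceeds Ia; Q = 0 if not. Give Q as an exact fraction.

Average conditions: CN = 94 (no AMC adjustment).
S = 1000/94 − 10 = 30/47 in ≈ 0.638 in
Initial abstraction Ia = S/5 = (30/47)/5 = 6/47 ≈ 0.128 in
P − Ia = 4.640 − 0.128 = 5302/1175 ≈ 4.512 in (> 0, runoff occurs)
Q: (5302/1175)² ÷ (6052/1175) = 7027801/1777775 in (≈ 3.953 in)

Q = 7027801/1777775 in ≈ 3.953 in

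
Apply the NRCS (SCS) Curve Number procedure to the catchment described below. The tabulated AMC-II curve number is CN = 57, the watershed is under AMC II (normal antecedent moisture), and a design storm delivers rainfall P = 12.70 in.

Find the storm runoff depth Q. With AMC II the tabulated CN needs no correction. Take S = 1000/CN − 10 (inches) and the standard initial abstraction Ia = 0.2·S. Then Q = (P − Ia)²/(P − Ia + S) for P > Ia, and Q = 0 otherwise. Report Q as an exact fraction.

Q = 40691641/6087030 in ≈ 6.685 in

CN(II) = 57; AMC II needs no correction.
Retention S: 1000/CN − 10 with CN=57.000 → S = 430/57 ≈ 7.544 in
Ia = 0.2S: 0.2·7.544 = 1.509 in (exactly 86/57)
Excess rainfall: 12.700 − 1.509 = 11.191 in; P > Ia so Q > 0
Runoff Q = (P−Ia)²/(P−Ia+S) = (11.191)²/(11.191+7.544) = 40691641/6087030 ≈ 6.685 in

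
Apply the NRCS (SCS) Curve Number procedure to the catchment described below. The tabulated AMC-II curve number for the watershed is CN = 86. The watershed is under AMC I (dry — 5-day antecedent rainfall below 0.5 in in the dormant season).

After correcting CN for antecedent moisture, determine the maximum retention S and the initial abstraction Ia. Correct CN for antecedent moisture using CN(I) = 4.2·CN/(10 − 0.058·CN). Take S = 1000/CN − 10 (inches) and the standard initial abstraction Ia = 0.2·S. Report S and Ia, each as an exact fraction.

S = 500/129 in ≈ 3.876 in; Ia = 100/129 in ≈ 0.775 in

CN(I) from CN(II)=86: (4.2·86)/(10 − 0.058·86) = 12900/179 ≈ 72.067
Retention S: 1000/CN − 10 with CN=72.067 → S = 500/129 ≈ 3.876 in
Initial abstraction Ia = S/5 = (500/129)/5 = 100/129 ≈ 0.775 in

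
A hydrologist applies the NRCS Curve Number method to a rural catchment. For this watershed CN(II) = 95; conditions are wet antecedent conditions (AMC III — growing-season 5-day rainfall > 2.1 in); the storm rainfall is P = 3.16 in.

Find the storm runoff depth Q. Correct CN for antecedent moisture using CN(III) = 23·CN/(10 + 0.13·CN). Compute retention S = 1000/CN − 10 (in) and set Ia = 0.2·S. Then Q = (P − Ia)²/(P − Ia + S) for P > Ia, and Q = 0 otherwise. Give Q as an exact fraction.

Wet (AMC III): CN(III) = 23·95/(10 + 0.13·95) = 2185/(447/20) = 43700/447 ≈ 97.763
S = 1000/(43700/447) − 10 = 100/437 in ≈ 0.229 in
Ia = 0.2·(100/437) = 20/437 in ≈ 0.046 in
P − Ia = 3.160 − 0.046 = 34023/10925 ≈ 3.114 in (> 0, runoff occurs)
Q: (34023/10925)² ÷ (36523/10925) = 1157564529/399013775 in (≈ 2.901 in)

Q = 1157564529/399013775 in ≈ 2.901 in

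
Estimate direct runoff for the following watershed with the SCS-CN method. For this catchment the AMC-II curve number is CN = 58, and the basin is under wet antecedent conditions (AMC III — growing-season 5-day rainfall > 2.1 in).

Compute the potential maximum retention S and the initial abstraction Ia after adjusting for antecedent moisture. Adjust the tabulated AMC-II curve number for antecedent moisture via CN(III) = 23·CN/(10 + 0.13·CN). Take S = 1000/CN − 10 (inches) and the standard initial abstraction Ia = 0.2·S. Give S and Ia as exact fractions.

Wet (AMC III): CN(III) = 23·58/(10 + 0.13·58) = 1334/(877/50) = 66700/877 ≈ 76.055
Max retention: S = 1000/(66700/877) − 10 = 2100/667 in (≈ 3.148 in)
Ia = 0.2S: 0.2·3.148 = 0.630 in (exactly 420/667)

S = 2100/667 in ≈ 3.148 in; Ia = 420/667 in ≈ 0.630 in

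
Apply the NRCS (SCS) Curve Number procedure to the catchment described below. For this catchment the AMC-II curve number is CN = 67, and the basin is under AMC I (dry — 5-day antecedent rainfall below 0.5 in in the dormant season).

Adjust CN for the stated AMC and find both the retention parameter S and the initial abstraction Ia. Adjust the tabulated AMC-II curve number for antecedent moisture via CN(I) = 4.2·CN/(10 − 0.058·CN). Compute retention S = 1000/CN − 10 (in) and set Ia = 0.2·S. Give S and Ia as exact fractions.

CN(I) from CN(II)=67: (4.2·67)/(10 − 0.058·67) = 46900/1019 ≈ 46.026
Max retention: S = 1000/(46900/1019) − 10 = 5500/469 in (≈ 11.727 in)
Ia = 0.2S: 0.2·11.727 = 2.345 in (exactly 1100/469)

S = 5500/469 in ≈ 11.727 in; Ia = 1100/469 in ≈ 2.345 in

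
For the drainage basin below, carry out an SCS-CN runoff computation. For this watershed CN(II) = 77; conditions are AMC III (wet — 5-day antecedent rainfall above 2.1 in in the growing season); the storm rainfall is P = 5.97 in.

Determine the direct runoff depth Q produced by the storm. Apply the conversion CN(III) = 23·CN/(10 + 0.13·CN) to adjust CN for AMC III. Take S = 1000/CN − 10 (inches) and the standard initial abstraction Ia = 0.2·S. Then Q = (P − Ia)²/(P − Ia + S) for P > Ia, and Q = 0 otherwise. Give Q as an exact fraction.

CN(III) from CN(II)=77: (23·77)/(10 + 0.13·77) = 7700/87 ≈ 88.506
Retention S: 1000/CN − 10 with CN=88.506 → S = 100/77 ≈ 1.299 in
Ia = 0.2S: 0.2·1.299 = 0.260 in (exactly 20/77)
Since P=5.970 > Ia=0.260: effective rainfall P−Ia = 43969/7700 in
Q = (43969/7700)²/((43969/7700) + 100/77) = (1933272961/59290000)/(53969/7700) = 1933272961/415561300 in ≈ 4.652 in

Q = 1933272961/415561300 in ≈ 4.652 in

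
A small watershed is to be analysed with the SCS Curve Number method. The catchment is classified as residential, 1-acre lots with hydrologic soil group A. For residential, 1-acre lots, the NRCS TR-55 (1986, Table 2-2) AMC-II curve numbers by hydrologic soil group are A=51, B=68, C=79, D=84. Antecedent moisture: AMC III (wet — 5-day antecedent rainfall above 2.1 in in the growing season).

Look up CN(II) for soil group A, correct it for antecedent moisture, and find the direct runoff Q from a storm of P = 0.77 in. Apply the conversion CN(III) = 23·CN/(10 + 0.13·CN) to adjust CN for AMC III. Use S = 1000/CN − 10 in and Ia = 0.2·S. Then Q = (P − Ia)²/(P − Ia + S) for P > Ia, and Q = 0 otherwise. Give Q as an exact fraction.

Q = 0 in ≈ 0.000 in

NRCS table: residential, 1-acre lots, soil group A → CN(II) = 51
Wet (AMC III): CN(III) = 23·51/(10 + 0.13·51) = 1173/(1663/100) = 117300/1663 ≈ 70.535
S = 1000/(117300/1663) − 10 = 4900/1173 in ≈ 4.177 in
Ia = 0.2·(4900/1173) = 980/1173 in ≈ 0.835 in
P = 0.770 ≤ Ia = 0.835 in: entire storm abstracted, Q = 0.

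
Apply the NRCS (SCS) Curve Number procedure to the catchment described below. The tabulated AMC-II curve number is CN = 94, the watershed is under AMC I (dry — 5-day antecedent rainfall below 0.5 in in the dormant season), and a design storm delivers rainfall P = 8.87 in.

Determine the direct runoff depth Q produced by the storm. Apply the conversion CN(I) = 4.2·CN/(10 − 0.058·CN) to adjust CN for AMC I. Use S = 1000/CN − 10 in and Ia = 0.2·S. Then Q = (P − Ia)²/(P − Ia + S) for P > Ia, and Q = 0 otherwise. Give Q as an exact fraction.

Q = 79424203329/10916976700 in ≈ 7.275 in

Adjust CN=94 to AMC I: 4.2·94/(10 − 0.058·94) → (1974/5) ÷ (1137/250) = 32900/379 ≈ 86.807
Retention S: 1000/CN − 10 with CN=86.807 → S = 500/329 ≈ 1.520 in
Initial abstraction Ia = S/5 = (500/329)/5 = 100/329 ≈ 0.304 in
Since P=8.870 > Ia=0.304: effective rainfall P−Ia = 281823/32900 in
Runoff Q = (P−Ia)²/(P−Ia+S) = (8.566)²/(8.566+1.520) = 79424203329/10916976700 ≈ 7.275 in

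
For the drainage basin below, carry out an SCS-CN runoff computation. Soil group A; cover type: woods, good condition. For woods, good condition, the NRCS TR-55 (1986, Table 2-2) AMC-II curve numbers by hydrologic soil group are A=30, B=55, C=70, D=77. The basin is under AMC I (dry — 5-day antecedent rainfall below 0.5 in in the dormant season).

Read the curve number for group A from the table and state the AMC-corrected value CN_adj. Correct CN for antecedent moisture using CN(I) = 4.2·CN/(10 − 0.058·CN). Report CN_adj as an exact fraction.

NRCS table: woods, good condition, soil group A → CN(II) = 30
Adjust CN=30 to AMC I: 4.2·30/(10 − 0.058·30) → 126 ÷ (413/50) = 900/59 ≈ 15.254

CN_adj = 900/59 ≈ 15.254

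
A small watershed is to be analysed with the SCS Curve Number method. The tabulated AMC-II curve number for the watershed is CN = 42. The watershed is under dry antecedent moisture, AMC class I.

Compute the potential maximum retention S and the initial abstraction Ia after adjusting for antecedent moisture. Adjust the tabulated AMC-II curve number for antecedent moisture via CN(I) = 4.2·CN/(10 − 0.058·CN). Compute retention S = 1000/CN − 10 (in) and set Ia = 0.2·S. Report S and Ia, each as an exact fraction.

S = 14500/441 in ≈ 32.880 in; Ia = 2900/441 in ≈ 6.576 in

Dry (AMC I): CN(I) = 4.2·42/(10 − 0.058·42) = (882/5)/(1891/250) = 44100/1891 ≈ 23.321
Retention S: 1000/CN − 10 with CN=23.321 → S = 14500/441 ≈ 32.880 in
Ia = 0.2S: 0.2·32.880 = 6.576 in (exactly 2900/441)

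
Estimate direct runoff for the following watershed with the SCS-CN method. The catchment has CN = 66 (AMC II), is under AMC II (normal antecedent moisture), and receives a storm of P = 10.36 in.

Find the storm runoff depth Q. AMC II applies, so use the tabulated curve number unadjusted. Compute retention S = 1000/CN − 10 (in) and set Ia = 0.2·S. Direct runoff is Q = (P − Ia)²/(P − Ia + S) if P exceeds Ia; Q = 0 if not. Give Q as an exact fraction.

Average conditions: CN = 66 (no AMC adjustment).
S = 1000/66 − 10 = 170/33 in ≈ 5.152 in
Ia = 0.2S: 0.2·5.152 = 1.030 in (exactly 34/33)
P − Ia = 10.360 − 1.030 = 7697/825 ≈ 9.330 in (> 0, runoff occurs)
Q: (7697/825)² ÷ (11947/825) = 59243809/9856275 in (≈ 6.011 in)

Q = 59243809/9856275 in ≈ 6.011 in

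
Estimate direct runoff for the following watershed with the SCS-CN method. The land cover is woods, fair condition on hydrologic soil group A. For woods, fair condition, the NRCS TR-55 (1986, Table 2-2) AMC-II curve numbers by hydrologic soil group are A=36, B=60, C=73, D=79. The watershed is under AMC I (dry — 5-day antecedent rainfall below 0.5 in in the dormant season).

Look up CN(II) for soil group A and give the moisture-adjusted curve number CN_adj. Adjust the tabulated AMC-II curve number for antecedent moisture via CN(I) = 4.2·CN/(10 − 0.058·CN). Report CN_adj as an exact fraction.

CN_adj = 18900/989 ≈ 19.110

NRCS table: woods, fair condition, soil group A → CN(II) = 36
CN(I) from CN(II)=36: (4.2·36)/(10 − 0.058·36) = 18900/989 ≈ 19.110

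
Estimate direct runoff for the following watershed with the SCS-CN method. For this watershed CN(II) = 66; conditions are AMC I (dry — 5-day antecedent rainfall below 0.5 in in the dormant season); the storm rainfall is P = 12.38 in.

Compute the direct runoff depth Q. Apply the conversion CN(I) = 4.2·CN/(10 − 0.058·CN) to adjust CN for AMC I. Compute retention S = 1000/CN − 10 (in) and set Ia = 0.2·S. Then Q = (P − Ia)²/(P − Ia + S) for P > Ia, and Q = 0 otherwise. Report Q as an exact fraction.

Q = 118313297089/26644706550 in ≈ 4.440 in

Dry (AMC I): CN(I) = 4.2·66/(10 − 0.058·66) = (1386/5)/(1543/250) = 69300/1543 ≈ 44.913
Retention S: 1000/CN − 10 with CN=44.913 → S = 8500/693 ≈ 12.266 in
Ia = 0.2·(8500/693) = 1700/693 in ≈ 2.453 in
Excess rainfall: 12.380 − 2.453 = 9.927 in; P > Ia so Q > 0
Runoff Q = (P−Ia)²/(P−Ia+S) = (9.927)²/(9.927+12.266) = 118313297089/26644706550 ≈ 4.440 in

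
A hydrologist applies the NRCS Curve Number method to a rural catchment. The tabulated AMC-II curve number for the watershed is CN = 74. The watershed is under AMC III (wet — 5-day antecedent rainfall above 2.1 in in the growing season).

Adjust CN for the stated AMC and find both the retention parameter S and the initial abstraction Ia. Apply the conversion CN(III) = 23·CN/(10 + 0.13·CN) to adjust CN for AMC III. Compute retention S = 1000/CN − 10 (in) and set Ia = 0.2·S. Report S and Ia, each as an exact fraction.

S = 1300/851 in ≈ 1.528 in; Ia = 260/851 in ≈ 0.306 in

Wet (AMC III): CN(III) = 23·74/(10 + 0.13·74) = 1702/(981/50) = 85100/981 ≈ 86.748
S = 1000/(85100/981) − 10 = 1300/851 in ≈ 1.528 in
Initial abstraction Ia = S/5 = (1300/851)/5 = 260/851 ≈ 0.306 in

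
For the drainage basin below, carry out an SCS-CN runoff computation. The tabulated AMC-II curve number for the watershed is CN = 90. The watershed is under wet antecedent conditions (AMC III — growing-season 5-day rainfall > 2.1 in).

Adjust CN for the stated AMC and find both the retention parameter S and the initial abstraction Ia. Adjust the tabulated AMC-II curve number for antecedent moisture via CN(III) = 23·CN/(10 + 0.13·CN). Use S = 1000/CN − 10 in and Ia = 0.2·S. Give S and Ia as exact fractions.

S = 100/207 in ≈ 0.483 in; Ia = 20/207 in ≈ 0.097 in

Wet (AMC III): CN(III) = 23·90/(10 + 0.13·90) = 2070/(217/10) = 20700/217 ≈ 95.392
S = 1000/(20700/217) − 10 = 100/207 in ≈ 0.483 in
Ia = 0.2S: 0.2·0.483 = 0.097 in (exactly 20/207)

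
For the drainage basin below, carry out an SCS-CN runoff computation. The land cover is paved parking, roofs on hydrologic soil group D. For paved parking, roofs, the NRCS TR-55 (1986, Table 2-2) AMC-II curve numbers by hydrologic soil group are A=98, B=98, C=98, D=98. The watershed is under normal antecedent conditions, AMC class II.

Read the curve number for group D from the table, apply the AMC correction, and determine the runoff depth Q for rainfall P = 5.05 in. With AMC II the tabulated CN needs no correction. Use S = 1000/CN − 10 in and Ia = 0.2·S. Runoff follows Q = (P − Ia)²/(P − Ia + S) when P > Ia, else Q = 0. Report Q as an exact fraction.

NRCS table: paved parking, roofs, soil group D → CN(II) = 98
Average conditions: CN = 98 (no AMC adjustment).
Max retention: S = 1000/98 − 10 = 10/49 in (≈ 0.204 in)
Ia = 0.2·(10/49) = 2/49 in ≈ 0.041 in
P − Ia = 5.050 − 0.041 = 4909/980 ≈ 5.009 in (> 0, runoff occurs)
Runoff Q = (P−Ia)²/(P−Ia+S) = (5.009)²/(5.009+0.204) = 24098281/5006820 ≈ 4.813 in

Q = 24098281/5006820 in ≈ 4.813 in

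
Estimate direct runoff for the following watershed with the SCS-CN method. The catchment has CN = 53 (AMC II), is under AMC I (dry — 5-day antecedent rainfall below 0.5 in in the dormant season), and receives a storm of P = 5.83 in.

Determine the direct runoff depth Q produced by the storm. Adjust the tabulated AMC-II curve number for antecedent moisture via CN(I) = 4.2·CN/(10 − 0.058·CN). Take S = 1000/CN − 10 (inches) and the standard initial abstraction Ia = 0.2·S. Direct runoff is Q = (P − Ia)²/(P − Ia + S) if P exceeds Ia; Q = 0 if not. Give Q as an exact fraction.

Q = 31997696641/281464232700 in ≈ 0.114 in

Dry (AMC I): CN(I) = 4.2·53/(10 − 0.058·53) = (1113/5)/(3463/500) = 111300/3463 ≈ 32.140
S = 1000/(111300/3463) − 10 = 23500/1113 in ≈ 21.114 in
Ia = 0.2·(23500/1113) = 4700/1113 in ≈ 4.223 in
P − Ia = 5.830 − 4.223 = 178879/111300 ≈ 1.607 in (> 0, runoff occurs)
Q = (178879/111300)²/((178879/111300) + 23500/1113) = (31997696641/12387690000)/(2528879/111300) = 31997696641/281464232700 in ≈ 0.114 in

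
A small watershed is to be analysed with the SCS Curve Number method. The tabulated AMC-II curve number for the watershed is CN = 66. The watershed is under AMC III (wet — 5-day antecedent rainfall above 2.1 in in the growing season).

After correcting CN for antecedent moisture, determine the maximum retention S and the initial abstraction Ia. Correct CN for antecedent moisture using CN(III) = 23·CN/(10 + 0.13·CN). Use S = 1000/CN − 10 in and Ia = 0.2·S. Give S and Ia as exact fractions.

S = 1700/759 in ≈ 2.240 in; Ia = 340/759 in ≈ 0.448 in

Adjust CN=66 to AMC III: 23·66/(10 + 0.13·66) → 1518 ÷ (929/50) = 75900/929 ≈ 81.701
S = 1000/(75900/929) − 10 = 1700/759 in ≈ 2.240 in
Ia = 0.2·(1700/759) = 340/759 in ≈ 0.448 in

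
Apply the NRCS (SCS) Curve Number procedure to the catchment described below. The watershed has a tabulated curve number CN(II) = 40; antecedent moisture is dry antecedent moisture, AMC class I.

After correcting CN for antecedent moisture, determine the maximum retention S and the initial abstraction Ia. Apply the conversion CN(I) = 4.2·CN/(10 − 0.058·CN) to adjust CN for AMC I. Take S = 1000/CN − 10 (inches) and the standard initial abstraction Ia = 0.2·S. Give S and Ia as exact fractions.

Dry (AMC I): CN(I) = 4.2·40/(10 − 0.058·40) = 168/(192/25) = 175/8 ≈ 21.875
Retention S: 1000/CN − 10 with CN=21.875 → S = 250/7 ≈ 35.714 in
Ia = 0.2·(250/7) = 50/7 in ≈ 7.143 in

S = 250/7 in ≈ 35.714 in; Ia = 50/7 in ≈ 7.143 in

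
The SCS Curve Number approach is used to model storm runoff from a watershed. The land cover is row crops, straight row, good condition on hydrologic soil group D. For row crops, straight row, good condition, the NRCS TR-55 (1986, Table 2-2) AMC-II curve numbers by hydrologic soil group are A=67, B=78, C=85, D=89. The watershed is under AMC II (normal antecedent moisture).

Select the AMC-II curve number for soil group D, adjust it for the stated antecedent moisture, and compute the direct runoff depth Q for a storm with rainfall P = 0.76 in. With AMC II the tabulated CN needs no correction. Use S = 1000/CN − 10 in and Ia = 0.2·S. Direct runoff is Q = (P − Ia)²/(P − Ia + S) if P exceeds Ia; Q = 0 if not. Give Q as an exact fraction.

Q = 1301881/8657475 in ≈ 0.150 in

NRCS table: row crops, straight row, good condition, soil group D → CN(II) = 89
CN(II) = 89; AMC II needs no correction.
Max retention: S = 1000/89 − 10 = 110/89 in (≈ 1.236 in)
Initial abstraction Ia = S/5 = (110/89)/5 = 22/89 ≈ 0.247 in
Excess rainfall: 0.760 − 0.247 = 0.513 in; P > Ia so Q > 0
Runoff Q = (P−Ia)²/(P−Ia+S) = (0.513)²/(0.513+1.236) = 1301881/8657475 ≈ 0.150 in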